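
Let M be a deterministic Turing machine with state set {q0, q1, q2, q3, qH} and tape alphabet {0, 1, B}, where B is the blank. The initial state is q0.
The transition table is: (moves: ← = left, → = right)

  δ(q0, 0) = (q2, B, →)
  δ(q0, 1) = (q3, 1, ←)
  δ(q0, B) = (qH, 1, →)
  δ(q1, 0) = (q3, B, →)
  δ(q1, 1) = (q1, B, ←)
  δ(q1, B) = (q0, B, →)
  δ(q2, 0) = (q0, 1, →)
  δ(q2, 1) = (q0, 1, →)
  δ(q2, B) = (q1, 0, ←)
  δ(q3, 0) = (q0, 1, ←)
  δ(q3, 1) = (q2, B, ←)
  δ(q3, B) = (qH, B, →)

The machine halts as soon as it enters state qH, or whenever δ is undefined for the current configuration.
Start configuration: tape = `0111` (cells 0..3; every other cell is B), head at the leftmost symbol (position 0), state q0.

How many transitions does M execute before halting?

q0 | B[0]111BB   read 0 → write B, move →, go to q2
q2 | BB[1]11BB   read 1 → write 1, move →, go to q0
q0 | BB1[1]1BB   read 1 → write 1, move ←, go to q3
q3 | BB[1]11BB   read 1 → write B, move ←, go to q2
q2 | B[B]B11BB   read B → write 0, move ←, go to q1
q1 | [B]0B11BB   read B → write B, move →, go to q0
q0 | B[0]B11BB   read 0 → write B, move →, go to q2
q2 | BB[B]11BB   read B → write 0, move ←, go to q1
q1 | B[B]011BB   read B → write B, move →, go to q0
q0 | BB[0]11BB   read 0 → write B, move →, go to q2
q2 | BBB[1]1BB   read 1 → write 1, move →, go to q0
q0 | BBB1[1]BB   read 1 → write 1, move ←, go to q3
q3 | BBB[1]1BB   read 1 → write B, move ←, go to q2
q2 | BB[B]B1BB   read B → write 0, move ←, go to q1
q1 | B[B]0B1BB   read B → write B, move →, go to q0
q0 | BB[0]B1BB   read 0 → write B, move →, go to q2
q2 | BBB[B]1BB   read B → write 0, move ←, go to q1
q1 | BB[B]01BB   read B → write B, move →, go to q0
q0 | BBB[0]1BB   read 0 → write B, move →, go to q2
q2 | BBBB[1]BB   read 1 → write 1, move →, go to q0
q0 | BBBB1[B]B   read B → write 1, move →, go to qH
qH | BBBB11[B]
M halts after 21 transitions.

21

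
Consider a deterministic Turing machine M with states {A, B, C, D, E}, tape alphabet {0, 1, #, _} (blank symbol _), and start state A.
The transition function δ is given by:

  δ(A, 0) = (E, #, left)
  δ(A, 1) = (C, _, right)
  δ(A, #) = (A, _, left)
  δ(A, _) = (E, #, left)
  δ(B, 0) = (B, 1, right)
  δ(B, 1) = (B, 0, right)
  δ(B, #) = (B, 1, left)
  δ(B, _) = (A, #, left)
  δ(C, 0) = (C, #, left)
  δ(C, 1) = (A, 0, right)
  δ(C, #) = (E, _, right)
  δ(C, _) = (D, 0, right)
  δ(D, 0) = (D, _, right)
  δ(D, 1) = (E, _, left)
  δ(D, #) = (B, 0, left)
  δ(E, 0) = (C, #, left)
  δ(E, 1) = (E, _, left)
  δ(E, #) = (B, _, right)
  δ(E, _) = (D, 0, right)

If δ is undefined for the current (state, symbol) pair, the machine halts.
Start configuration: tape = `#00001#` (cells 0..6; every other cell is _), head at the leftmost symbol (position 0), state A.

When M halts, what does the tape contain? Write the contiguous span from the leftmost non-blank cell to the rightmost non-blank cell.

state=A head=0 tape=__[#]00001#_   (A,#)→(A,_,left)
state=A head=-1 tape=_[_]_00001#_   (A,_)→(E,#,left)
state=E head=-2 tape=[_]#_00001#_   (E,_)→(D,0,right)
state=D head=-1 tape=0[#]_00001#_   (D,#)→(B,0,left)
state=B head=-2 tape=[0]0_00001#_   (B,0)→(B,1,right)
state=B head=-1 tape=1[0]_00001#_   (B,0)→(B,1,right)
state=B head=0 tape=11[_]00001#_   (B,_)→(A,#,left)
state=A head=-1 tape=1[1]#00001#_   (A,1)→(C,_,right)
state=C head=0 tape=1_[#]00001#_   (C,#)→(E,_,right)
state=E head=1 tape=1__[0]0001#_   (E,0)→(C,#,left)
state=C head=0 tape=1_[_]#0001#_   (C,_)→(D,0,right)
state=D head=1 tape=1_0[#]0001#_   (D,#)→(B,0,left)
state=B head=0 tape=1_[0]00001#_   (B,0)→(B,1,right)
state=B head=1 tape=1_1[0]0001#_   (B,0)→(B,1,right)
state=B head=2 tape=1_11[0]001#_   (B,0)→(B,1,right)
state=B head=3 tape=1_111[0]01#_   (B,0)→(B,1,right)
state=B head=4 tape=1_1111[0]1#_   (B,0)→(B,1,right)
state=B head=5 tape=1_11111[1]#_   (B,1)→(B,0,right)
state=B head=6 tape=1_111110[#]_   (B,#)→(B,1,left)
state=B head=5 tape=1_11111[0]1_   (B,0)→(B,1,right)
state=B head=6 tape=1_111111[1]_   (B,1)→(B,0,right)
state=B head=7 tape=1_1111110[_]   (B,_)→(A,#,left)
state=A head=6 tape=1_111111[0]#   (A,0)→(E,#,left)
state=E head=5 tape=1_11111[1]##   (E,1)→(E,_,left)
state=E head=4 tape=1_1111[1]_##   (E,1)→(E,_,left)
state=E head=3 tape=1_111[1]__##   (E,1)→(E,_,left)
state=E head=2 tape=1_11[1]___##   (E,1)→(E,_,left)
state=E head=1 tape=1_1[1]____##   (E,1)→(E,_,left)
state=E head=0 tape=1_[1]_____##   (E,1)→(E,_,left)
state=E head=-1 tape=1[_]______##   (E,_)→(D,0,right)
state=D head=0 tape=10[_]_____##
The non-blank tape span at halt is 10______##.

10______##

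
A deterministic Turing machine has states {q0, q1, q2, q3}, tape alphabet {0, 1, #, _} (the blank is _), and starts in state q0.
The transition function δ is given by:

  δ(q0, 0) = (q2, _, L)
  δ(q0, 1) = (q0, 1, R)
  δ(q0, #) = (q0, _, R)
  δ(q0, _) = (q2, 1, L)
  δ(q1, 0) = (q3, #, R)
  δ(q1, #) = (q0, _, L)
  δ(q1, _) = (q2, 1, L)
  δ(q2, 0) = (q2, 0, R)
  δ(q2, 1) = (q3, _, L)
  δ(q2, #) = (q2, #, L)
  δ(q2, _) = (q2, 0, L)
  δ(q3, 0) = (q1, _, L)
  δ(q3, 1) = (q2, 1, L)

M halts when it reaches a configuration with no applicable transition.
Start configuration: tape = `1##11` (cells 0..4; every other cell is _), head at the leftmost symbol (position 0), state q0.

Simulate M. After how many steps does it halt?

state=q0 head=0 tape=_[1]##11_   (q0,1)→(q0,1,R)
state=q0 head=1 tape=_1[#]#11_   (q0,#)→(q0,_,R)
state=q0 head=2 tape=_1_[#]11_   (q0,#)→(q0,_,R)
state=q0 head=3 tape=_1__[1]1_   (q0,1)→(q0,1,R)
state=q0 head=4 tape=_1__1[1]_   (q0,1)→(q0,1,R)
state=q0 head=5 tape=_1__11[_]   (q0,_)→(q2,1,L)
state=q2 head=4 tape=_1__1[1]1   (q2,1)→(q3,_,L)
state=q3 head=3 tape=_1__[1]_1   (q3,1)→(q2,1,L)
state=q2 head=2 tape=_1_[_]1_1   (q2,_)→(q2,0,L)
state=q2 head=1 tape=_1[_]01_1   (q2,_)→(q2,0,L)
state=q2 head=0 tape=_[1]001_1   (q2,1)→(q3,_,L)
state=q3 head=-1 tape=[_]_001_1
M halts after 11 transitions.

11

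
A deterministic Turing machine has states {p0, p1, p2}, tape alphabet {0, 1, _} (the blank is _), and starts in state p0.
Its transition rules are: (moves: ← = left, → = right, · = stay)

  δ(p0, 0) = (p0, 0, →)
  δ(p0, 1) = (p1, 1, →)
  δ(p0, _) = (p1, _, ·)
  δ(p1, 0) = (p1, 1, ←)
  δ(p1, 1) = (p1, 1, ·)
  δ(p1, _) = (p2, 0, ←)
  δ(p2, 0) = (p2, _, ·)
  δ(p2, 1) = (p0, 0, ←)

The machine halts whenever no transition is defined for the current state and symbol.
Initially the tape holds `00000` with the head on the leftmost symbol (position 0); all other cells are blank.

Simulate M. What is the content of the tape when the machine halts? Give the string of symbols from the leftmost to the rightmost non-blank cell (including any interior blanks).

0000_0

state=p0 head=0 tape=[0]0000_   (p0,0)→(p0,0,→)
state=p0 head=1 tape=0[0]000_   (p0,0)→(p0,0,→)
state=p0 head=2 tape=00[0]00_   (p0,0)→(p0,0,→)
state=p0 head=3 tape=000[0]0_   (p0,0)→(p0,0,→)
state=p0 head=4 tape=0000[0]_   (p0,0)→(p0,0,→)
state=p0 head=5 tape=00000[_]   (p0,_)→(p1,_,·)
state=p1 head=5 tape=00000[_]   (p1,_)→(p2,0,←)
state=p2 head=4 tape=0000[0]0   (p2,0)→(p2,_,·)
state=p2 head=4 tape=0000[_]0
The non-blank tape span at halt is 0000_0.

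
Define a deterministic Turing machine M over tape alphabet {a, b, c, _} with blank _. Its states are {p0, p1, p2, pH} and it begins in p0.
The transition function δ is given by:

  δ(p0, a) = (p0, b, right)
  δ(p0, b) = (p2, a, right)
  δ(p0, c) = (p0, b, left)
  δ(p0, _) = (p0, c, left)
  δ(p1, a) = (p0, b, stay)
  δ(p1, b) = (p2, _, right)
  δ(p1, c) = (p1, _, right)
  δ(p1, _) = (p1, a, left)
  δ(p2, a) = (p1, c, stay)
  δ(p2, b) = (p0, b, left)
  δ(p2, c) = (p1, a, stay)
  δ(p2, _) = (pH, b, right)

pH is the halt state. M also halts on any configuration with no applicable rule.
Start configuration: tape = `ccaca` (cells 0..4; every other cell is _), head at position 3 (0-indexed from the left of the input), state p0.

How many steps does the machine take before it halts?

14

p0 | cca[c]a___   read c → write b, move left, go to p0
p0 | cc[a]ba___   read a → write b, move right, go to p0
p0 | ccb[b]a___   read b → write a, move right, go to p2
p2 | ccba[a]___   read a → write c, move stay, go to p1
p1 | ccba[c]___   read c → write _, move right, go to p1
p1 | ccba_[_]__   read _ → write a, move left, go to p1
p1 | ccba[_]a__   read _ → write a, move left, go to p1
p1 | ccb[a]aa__   read a → write b, move stay, go to p0
p0 | ccb[b]aa__   read b → write a, move right, go to p2
p2 | ccba[a]a__   read a → write c, move stay, go to p1
p1 | ccba[c]a__   read c → write _, move right, go to p1
p1 | ccba_[a]__   read a → write b, move stay, go to p0
p0 | ccba_[b]__   read b → write a, move right, go to p2
p2 | ccba_a[_]_   read _ → write b, move right, go to pH
pH | ccba_ab[_]
M halts after 14 transitions.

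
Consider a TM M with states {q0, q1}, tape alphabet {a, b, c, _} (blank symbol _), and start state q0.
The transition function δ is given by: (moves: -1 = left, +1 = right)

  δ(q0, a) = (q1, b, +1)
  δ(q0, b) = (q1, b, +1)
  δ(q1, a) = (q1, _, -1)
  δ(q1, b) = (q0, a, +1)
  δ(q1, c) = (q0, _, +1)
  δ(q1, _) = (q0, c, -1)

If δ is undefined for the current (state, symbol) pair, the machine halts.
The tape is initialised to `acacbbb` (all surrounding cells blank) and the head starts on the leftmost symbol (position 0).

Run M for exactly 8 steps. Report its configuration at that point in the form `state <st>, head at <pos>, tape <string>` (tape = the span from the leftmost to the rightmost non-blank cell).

state=q0 head=0 tape=[a]cacbbb_   (q0,a)→(q1,b,+1)
state=q1 head=1 tape=b[c]acbbb_   (q1,c)→(q0,_,+1)
state=q0 head=2 tape=b_[a]cbbb_   (q0,a)→(q1,b,+1)
state=q1 head=3 tape=b_b[c]bbb_   (q1,c)→(q0,_,+1)
state=q0 head=4 tape=b_b_[b]bb_   (q0,b)→(q1,b,+1)
state=q1 head=5 tape=b_b_b[b]b_   (q1,b)→(q0,a,+1)
state=q0 head=6 tape=b_b_ba[b]_   (q0,b)→(q1,b,+1)
state=q1 head=7 tape=b_b_bab[_]   (q1,_)→(q0,c,-1)
state=q0 head=6 tape=b_b_ba[b]c
After 8 steps: state q0, head at 6, tape b_b_babc.

state q0, head at 6, tape b_b_babc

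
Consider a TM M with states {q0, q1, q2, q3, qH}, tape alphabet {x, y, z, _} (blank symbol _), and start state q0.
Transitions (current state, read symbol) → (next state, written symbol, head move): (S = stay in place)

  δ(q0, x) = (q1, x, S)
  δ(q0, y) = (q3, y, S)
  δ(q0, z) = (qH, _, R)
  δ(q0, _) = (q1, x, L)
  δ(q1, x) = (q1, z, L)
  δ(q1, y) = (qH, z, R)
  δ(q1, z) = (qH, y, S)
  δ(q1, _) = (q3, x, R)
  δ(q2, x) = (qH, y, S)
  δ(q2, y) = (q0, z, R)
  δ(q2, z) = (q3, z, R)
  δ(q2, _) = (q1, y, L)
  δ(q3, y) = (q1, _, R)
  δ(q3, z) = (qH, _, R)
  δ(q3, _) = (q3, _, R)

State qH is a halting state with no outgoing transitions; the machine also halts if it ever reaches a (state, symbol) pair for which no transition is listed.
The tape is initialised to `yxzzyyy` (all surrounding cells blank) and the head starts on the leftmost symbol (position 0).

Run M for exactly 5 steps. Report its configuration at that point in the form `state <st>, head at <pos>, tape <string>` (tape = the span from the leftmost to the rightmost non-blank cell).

q0 | [y]xzzyyy   read y → write y, move S, go to q3
q3 | [y]xzzyyy   read y → write _, move R, go to q1
q1 | _[x]zzyyy   read x → write z, move L, go to q1
q1 | [_]zzzyyy   read _ → write x, move R, go to q3
q3 | x[z]zzyyy   read z → write _, move R, go to qH
qH | x_[z]zyyy
After 5 steps: state qH, head at 2, tape x_zzyyy.

state qH, head at 2, tape x_zzyyy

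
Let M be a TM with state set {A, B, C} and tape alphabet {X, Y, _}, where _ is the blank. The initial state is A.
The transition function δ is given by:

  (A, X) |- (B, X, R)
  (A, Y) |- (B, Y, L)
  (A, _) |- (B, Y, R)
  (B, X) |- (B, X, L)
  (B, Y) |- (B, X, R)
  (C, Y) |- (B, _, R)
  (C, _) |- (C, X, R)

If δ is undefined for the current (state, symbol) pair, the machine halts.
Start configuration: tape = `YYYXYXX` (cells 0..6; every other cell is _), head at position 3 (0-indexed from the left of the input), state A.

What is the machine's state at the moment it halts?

B

state=A head=3 tape=_YYY[X]YXX   (A,X)→(B,X,R)
state=B head=4 tape=_YYYX[Y]XX   (B,Y)→(B,X,R)
state=B head=5 tape=_YYYXX[X]X   (B,X)→(B,X,L)
state=B head=4 tape=_YYYX[X]XX   (B,X)→(B,X,L)
state=B head=3 tape=_YYY[X]XXX   (B,X)→(B,X,L)
state=B head=2 tape=_YY[Y]XXXX   (B,Y)→(B,X,R)
state=B head=3 tape=_YYX[X]XXX   (B,X)→(B,X,L)
state=B head=2 tape=_YY[X]XXXX   (B,X)→(B,X,L)
state=B head=1 tape=_Y[Y]XXXXX   (B,Y)→(B,X,R)
state=B head=2 tape=_YX[X]XXXX   (B,X)→(B,X,L)
state=B head=1 tape=_Y[X]XXXXX   (B,X)→(B,X,L)
state=B head=0 tape=_[Y]XXXXXX   (B,Y)→(B,X,R)
state=B head=1 tape=_X[X]XXXXX   (B,X)→(B,X,L)
state=B head=0 tape=_[X]XXXXXX   (B,X)→(B,X,L)
state=B head=-1 tape=[_]XXXXXXX
No transition is defined for (B, _); M halts in state B.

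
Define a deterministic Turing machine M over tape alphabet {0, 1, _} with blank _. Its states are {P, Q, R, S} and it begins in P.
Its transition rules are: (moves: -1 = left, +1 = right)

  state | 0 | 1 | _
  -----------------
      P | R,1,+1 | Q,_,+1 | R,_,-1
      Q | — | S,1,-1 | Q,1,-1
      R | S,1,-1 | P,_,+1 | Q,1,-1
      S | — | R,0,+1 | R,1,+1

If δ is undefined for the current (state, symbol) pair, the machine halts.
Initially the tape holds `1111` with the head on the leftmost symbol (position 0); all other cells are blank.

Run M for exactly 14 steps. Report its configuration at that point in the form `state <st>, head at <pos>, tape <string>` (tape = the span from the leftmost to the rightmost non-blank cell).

P | [1]111_   read 1 → write _, move +1, go to Q
Q | _[1]11_   read 1 → write 1, move -1, go to S
S | [_]111_   read _ → write 1, move +1, go to R
R | 1[1]11_   read 1 → write _, move +1, go to P
P | 1_[1]1_   read 1 → write _, move +1, go to Q
Q | 1__[1]_   read 1 → write 1, move -1, go to S
S | 1_[_]1_   read _ → write 1, move +1, go to R
R | 1_1[1]_   read 1 → write _, move +1, go to P
P | 1_1_[_]   read _ → write _, move -1, go to R
R | 1_1[_]_   read _ → write 1, move -1, go to Q
Q | 1_[1]1_   read 1 → write 1, move -1, go to S
S | 1[_]11_   read _ → write 1, move +1, go to R
R | 11[1]1_   read 1 → write _, move +1, go to P
P | 11_[1]_   read 1 → write _, move +1, go to Q
Q | 11__[_]
After 14 steps: state Q, head at 4, tape 11.

state Q, head at 4, tape 11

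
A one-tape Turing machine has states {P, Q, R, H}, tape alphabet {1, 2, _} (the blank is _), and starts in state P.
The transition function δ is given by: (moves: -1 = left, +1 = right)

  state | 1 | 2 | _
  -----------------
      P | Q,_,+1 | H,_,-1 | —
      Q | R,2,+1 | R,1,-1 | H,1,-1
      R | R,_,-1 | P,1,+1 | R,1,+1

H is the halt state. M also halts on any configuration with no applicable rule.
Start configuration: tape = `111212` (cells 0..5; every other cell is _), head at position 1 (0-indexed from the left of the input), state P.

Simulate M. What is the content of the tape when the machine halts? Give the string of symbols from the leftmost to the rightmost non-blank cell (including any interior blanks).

P | 1[1]1212   read 1 → write _, move +1, go to Q
Q | 1_[1]212   read 1 → write 2, move +1, go to R
R | 1_2[2]12   read 2 → write 1, move +1, go to P
P | 1_21[1]2   read 1 → write _, move +1, go to Q
Q | 1_21_[2]   read 2 → write 1, move -1, go to R
R | 1_21[_]1   read _ → write 1, move +1, go to R
R | 1_211[1]   read 1 → write _, move -1, go to R
R | 1_21[1]_   read 1 → write _, move -1, go to R
R | 1_2[1]__   read 1 → write _, move -1, go to R
R | 1_[2]___   read 2 → write 1, move +1, go to P
P | 1_1[_]__
The non-blank tape span at halt is 1_1.

1_1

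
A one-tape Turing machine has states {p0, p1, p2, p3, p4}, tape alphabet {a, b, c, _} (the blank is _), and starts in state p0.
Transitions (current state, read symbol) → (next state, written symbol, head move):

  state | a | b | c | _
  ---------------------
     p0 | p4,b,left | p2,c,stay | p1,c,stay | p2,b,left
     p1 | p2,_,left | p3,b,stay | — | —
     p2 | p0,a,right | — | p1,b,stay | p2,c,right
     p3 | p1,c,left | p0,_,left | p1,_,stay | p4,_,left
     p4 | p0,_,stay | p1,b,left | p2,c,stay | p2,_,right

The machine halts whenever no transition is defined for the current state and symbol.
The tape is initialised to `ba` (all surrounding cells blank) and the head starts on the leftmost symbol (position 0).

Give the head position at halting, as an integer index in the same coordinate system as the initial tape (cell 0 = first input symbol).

-1

p0 | __[b]a   read b → write c, move stay, go to p2
p2 | __[c]a   read c → write b, move stay, go to p1
p1 | __[b]a   read b → write b, move stay, go to p3
p3 | __[b]a   read b → write _, move left, go to p0
p0 | _[_]_a   read _ → write b, move left, go to p2
p2 | [_]b_a   read _ → write c, move right, go to p2
p2 | c[b]_a
At halt the head is at cell -1.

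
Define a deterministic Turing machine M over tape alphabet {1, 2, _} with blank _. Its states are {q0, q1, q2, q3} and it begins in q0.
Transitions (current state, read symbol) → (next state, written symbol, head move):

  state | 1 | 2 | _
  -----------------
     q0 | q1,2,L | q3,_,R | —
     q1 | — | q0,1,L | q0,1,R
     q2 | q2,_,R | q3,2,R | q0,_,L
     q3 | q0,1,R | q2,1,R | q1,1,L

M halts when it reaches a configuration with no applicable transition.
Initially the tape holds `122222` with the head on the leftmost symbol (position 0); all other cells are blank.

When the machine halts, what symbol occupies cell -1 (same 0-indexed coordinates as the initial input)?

state=q0 head=0 tape=_[1]22222_   (q0,1)→(q1,2,L)
state=q1 head=-1 tape=[_]222222_   (q1,_)→(q0,1,R)
state=q0 head=0 tape=1[2]22222_   (q0,2)→(q3,_,R)
state=q3 head=1 tape=1_[2]2222_   (q3,2)→(q2,1,R)
state=q2 head=2 tape=1_1[2]222_   (q2,2)→(q3,2,R)
state=q3 head=3 tape=1_12[2]22_   (q3,2)→(q2,1,R)
state=q2 head=4 tape=1_121[2]2_   (q2,2)→(q3,2,R)
state=q3 head=5 tape=1_1212[2]_   (q3,2)→(q2,1,R)
state=q2 head=6 tape=1_12121[_]   (q2,_)→(q0,_,L)
state=q0 head=5 tape=1_1212[1]_   (q0,1)→(q1,2,L)
state=q1 head=4 tape=1_121[2]2_   (q1,2)→(q0,1,L)
state=q0 head=3 tape=1_12[1]12_   (q0,1)→(q1,2,L)
state=q1 head=2 tape=1_1[2]212_   (q1,2)→(q0,1,L)
state=q0 head=1 tape=1_[1]1212_   (q0,1)→(q1,2,L)
state=q1 head=0 tape=1[_]21212_   (q1,_)→(q0,1,R)
state=q0 head=1 tape=11[2]1212_   (q0,2)→(q3,_,R)
state=q3 head=2 tape=11_[1]212_   (q3,1)→(q0,1,R)
state=q0 head=3 tape=11_1[2]12_   (q0,2)→(q3,_,R)
state=q3 head=4 tape=11_1_[1]2_   (q3,1)→(q0,1,R)
state=q0 head=5 tape=11_1_1[2]_   (q0,2)→(q3,_,R)
state=q3 head=6 tape=11_1_1_[_]   (q3,_)→(q1,1,L)
state=q1 head=5 tape=11_1_1[_]1   (q1,_)→(q0,1,R)
state=q0 head=6 tape=11_1_11[1]   (q0,1)→(q1,2,L)
state=q1 head=5 tape=11_1_1[1]2
Cell -1 holds 1 when M halts.

1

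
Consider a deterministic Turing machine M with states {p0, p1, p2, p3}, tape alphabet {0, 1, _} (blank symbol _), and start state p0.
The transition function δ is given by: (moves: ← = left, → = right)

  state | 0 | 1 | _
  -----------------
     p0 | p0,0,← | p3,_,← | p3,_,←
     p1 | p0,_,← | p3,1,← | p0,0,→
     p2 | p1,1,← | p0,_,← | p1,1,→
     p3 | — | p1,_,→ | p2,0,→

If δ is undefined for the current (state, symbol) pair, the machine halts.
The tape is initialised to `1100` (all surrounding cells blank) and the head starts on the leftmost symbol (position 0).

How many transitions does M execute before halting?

p0 | ___[1]100   read 1 → write _, move ←, go to p3
p3 | __[_]_100   read _ → write 0, move →, go to p2
p2 | __0[_]100   read _ → write 1, move →, go to p1
p1 | __01[1]00   read 1 → write 1, move ←, go to p3
p3 | __0[1]100   read 1 → write _, move →, go to p1
p1 | __0_[1]00   read 1 → write 1, move ←, go to p3
p3 | __0[_]100   read _ → write 0, move →, go to p2
p2 | __00[1]00   read 1 → write _, move ←, go to p0
p0 | __0[0]_00   read 0 → write 0, move ←, go to p0
p0 | __[0]0_00   read 0 → write 0, move ←, go to p0
p0 | _[_]00_00   read _ → write _, move ←, go to p3
p3 | [_]_00_00   read _ → write 0, move →, go to p2
p2 | 0[_]00_00   read _ → write 1, move →, go to p1
p1 | 01[0]0_00   read 0 → write _, move ←, go to p0
p0 | 0[1]_0_00   read 1 → write _, move ←, go to p3
p3 | [0]__0_00
M halts after 15 transitions.

15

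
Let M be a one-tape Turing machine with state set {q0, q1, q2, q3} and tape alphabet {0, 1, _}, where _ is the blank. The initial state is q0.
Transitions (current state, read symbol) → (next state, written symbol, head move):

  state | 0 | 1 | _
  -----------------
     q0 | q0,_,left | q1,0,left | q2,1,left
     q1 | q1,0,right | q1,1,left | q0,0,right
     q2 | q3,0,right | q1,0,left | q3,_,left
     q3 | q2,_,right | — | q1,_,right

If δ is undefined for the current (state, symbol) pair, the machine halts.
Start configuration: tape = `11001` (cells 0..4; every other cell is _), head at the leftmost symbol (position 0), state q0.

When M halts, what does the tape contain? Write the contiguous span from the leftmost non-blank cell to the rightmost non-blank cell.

q0 | ____[1]1001   read 1 → write 0, move left, go to q1
q1 | ___[_]01001   read _ → write 0, move right, go to q0
q0 | ___0[0]1001   read 0 → write _, move left, go to q0
q0 | ___[0]_1001   read 0 → write _, move left, go to q0
q0 | __[_]__1001   read _ → write 1, move left, go to q2
q2 | _[_]1__1001   read _ → write _, move left, go to q3
q3 | [_]_1__1001   read _ → write _, move right, go to q1
q1 | _[_]1__1001   read _ → write 0, move right, go to q0
q0 | _0[1]__1001   read 1 → write 0, move left, go to q1
q1 | _[0]0__1001   read 0 → write 0, move right, go to q1
q1 | _0[0]__1001   read 0 → write 0, move right, go to q1
q1 | _00[_]_1001   read _ → write 0, move right, go to q0
q0 | _000[_]1001   read _ → write 1, move left, go to q2
q2 | _00[0]11001   read 0 → write 0, move right, go to q3
q3 | _000[1]1001
The non-blank tape span at halt is 00011001.

00011001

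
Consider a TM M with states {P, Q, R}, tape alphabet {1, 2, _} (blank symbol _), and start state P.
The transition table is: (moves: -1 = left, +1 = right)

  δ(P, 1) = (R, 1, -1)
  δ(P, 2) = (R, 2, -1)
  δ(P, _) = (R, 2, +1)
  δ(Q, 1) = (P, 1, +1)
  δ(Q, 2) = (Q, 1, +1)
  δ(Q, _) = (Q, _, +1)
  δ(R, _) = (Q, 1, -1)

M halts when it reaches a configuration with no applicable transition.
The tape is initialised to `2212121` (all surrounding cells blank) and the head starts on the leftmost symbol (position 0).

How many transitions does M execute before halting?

5

state=P head=0 tape=__[2]212121   (P,2)→(R,2,-1)
state=R head=-1 tape=_[_]2212121   (R,_)→(Q,1,-1)
state=Q head=-2 tape=[_]12212121   (Q,_)→(Q,_,+1)
state=Q head=-1 tape=_[1]2212121   (Q,1)→(P,1,+1)
state=P head=0 tape=_1[2]212121   (P,2)→(R,2,-1)
state=R head=-1 tape=_[1]2212121
M halts after 5 transitions.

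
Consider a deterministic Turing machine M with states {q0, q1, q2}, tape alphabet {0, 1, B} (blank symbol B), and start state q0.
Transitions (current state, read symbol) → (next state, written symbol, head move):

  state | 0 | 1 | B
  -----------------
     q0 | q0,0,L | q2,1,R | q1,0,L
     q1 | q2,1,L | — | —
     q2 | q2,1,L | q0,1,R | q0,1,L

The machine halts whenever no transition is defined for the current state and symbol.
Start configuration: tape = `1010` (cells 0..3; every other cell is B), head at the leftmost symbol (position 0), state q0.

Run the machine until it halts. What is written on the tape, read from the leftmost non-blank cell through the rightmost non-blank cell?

state=q0 head=0 tape=[1]010BB   (q0,1)→(q2,1,R)
state=q2 head=1 tape=1[0]10BB   (q2,0)→(q2,1,L)
state=q2 head=0 tape=[1]110BB   (q2,1)→(q0,1,R)
state=q0 head=1 tape=1[1]10BB   (q0,1)→(q2,1,R)
state=q2 head=2 tape=11[1]0BB   (q2,1)→(q0,1,R)
state=q0 head=3 tape=111[0]BB   (q0,0)→(q0,0,L)
state=q0 head=2 tape=11[1]0BB   (q0,1)→(q2,1,R)
state=q2 head=3 tape=111[0]BB   (q2,0)→(q2,1,L)
state=q2 head=2 tape=11[1]1BB   (q2,1)→(q0,1,R)
state=q0 head=3 tape=111[1]BB   (q0,1)→(q2,1,R)
state=q2 head=4 tape=1111[B]B   (q2,B)→(q0,1,L)
state=q0 head=3 tape=111[1]1B   (q0,1)→(q2,1,R)
state=q2 head=4 tape=1111[1]B   (q2,1)→(q0,1,R)
state=q0 head=5 tape=11111[B]   (q0,B)→(q1,0,L)
state=q1 head=4 tape=1111[1]0
The non-blank tape span at halt is 111110.

111110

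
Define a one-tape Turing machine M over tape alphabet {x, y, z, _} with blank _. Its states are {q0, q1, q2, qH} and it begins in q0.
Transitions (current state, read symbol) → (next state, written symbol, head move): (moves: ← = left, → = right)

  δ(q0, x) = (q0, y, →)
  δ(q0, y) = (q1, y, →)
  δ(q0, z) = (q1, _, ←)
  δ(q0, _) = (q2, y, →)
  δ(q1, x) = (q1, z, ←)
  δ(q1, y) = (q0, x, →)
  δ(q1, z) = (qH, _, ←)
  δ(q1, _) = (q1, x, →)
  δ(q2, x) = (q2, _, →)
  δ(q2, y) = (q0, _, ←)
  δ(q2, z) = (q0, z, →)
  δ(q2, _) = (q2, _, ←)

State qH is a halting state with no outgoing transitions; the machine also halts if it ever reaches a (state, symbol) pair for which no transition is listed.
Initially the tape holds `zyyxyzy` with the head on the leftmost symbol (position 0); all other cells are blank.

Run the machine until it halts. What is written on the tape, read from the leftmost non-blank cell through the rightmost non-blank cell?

q0 | __[z]yyxyzy   read z → write _, move ←, go to q1
q1 | _[_]_yyxyzy   read _ → write x, move →, go to q1
q1 | _x[_]yyxyzy   read _ → write x, move →, go to q1
q1 | _xx[y]yxyzy   read y → write x, move →, go to q0
q0 | _xxx[y]xyzy   read y → write y, move →, go to q1
q1 | _xxxy[x]yzy   read x → write z, move ←, go to q1
q1 | _xxx[y]zyzy   read y → write x, move →, go to q0
q0 | _xxxx[z]yzy   read z → write _, move ←, go to q1
q1 | _xxx[x]_yzy   read x → write z, move ←, go to q1
q1 | _xx[x]z_yzy   read x → write z, move ←, go to q1
q1 | _x[x]zz_yzy   read x → write z, move ←, go to q1
q1 | _[x]zzz_yzy   read x → write z, move ←, go to q1
q1 | [_]zzzz_yzy   read _ → write x, move →, go to q1
q1 | x[z]zzz_yzy   read z → write _, move ←, go to qH
qH | [x]_zzz_yzy
The non-blank tape span at halt is x_zzz_yzy.

x_zzz_yzy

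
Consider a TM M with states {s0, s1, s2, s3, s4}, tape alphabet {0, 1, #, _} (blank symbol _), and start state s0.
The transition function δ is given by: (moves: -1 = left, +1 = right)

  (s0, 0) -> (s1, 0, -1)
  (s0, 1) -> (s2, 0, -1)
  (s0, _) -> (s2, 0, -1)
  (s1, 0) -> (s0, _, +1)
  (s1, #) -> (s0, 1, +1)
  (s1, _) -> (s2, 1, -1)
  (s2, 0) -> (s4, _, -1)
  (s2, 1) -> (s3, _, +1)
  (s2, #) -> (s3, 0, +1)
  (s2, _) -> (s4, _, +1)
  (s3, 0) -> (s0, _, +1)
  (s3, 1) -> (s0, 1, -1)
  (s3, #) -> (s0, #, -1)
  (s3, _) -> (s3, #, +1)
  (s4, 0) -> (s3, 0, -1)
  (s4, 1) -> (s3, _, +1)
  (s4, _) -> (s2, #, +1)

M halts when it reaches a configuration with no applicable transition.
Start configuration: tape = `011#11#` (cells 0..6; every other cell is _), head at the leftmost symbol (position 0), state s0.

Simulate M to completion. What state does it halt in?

s0

s0 | __[0]11#11#   read 0 → write 0, move -1, go to s1
s1 | _[_]011#11#   read _ → write 1, move -1, go to s2
s2 | [_]1011#11#   read _ → write _, move +1, go to s4
s4 | _[1]011#11#   read 1 → write _, move +1, go to s3
s3 | __[0]11#11#   read 0 → write _, move +1, go to s0
s0 | ___[1]1#11#   read 1 → write 0, move -1, go to s2
s2 | __[_]01#11#   read _ → write _, move +1, go to s4
s4 | ___[0]1#11#   read 0 → write 0, move -1, go to s3
s3 | __[_]01#11#   read _ → write #, move +1, go to s3
s3 | __#[0]1#11#   read 0 → write _, move +1, go to s0
s0 | __#_[1]#11#   read 1 → write 0, move -1, go to s2
s2 | __#[_]0#11#   read _ → write _, move +1, go to s4
s4 | __#_[0]#11#   read 0 → write 0, move -1, go to s3
s3 | __#[_]0#11#   read _ → write #, move +1, go to s3
s3 | __##[0]#11#   read 0 → write _, move +1, go to s0
s0 | __##_[#]11#
No transition is defined for (s0, #); M halts in state s0.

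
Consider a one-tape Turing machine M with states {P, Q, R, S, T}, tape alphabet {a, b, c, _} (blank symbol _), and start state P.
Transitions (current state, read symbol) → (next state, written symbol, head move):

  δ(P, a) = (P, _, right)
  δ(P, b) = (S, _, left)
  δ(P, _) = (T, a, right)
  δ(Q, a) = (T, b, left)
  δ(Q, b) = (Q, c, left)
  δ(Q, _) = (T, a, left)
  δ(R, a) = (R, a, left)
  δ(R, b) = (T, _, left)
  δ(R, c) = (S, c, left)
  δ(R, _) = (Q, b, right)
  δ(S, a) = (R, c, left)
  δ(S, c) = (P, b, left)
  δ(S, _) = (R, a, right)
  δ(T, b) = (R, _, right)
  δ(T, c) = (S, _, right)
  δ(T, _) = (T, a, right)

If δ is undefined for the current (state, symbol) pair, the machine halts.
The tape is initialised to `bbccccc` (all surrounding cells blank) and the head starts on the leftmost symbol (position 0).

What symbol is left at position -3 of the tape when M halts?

a

state=P head=0 tape=____[b]bccccc   (P,b)→(S,_,left)
state=S head=-1 tape=___[_]_bccccc   (S,_)→(R,a,right)
state=R head=0 tape=___a[_]bccccc   (R,_)→(Q,b,right)
state=Q head=1 tape=___ab[b]ccccc   (Q,b)→(Q,c,left)
state=Q head=0 tape=___a[b]cccccc   (Q,b)→(Q,c,left)
state=Q head=-1 tape=___[a]ccccccc   (Q,a)→(T,b,left)
state=T head=-2 tape=__[_]bccccccc   (T,_)→(T,a,right)
state=T head=-1 tape=__a[b]ccccccc   (T,b)→(R,_,right)
state=R head=0 tape=__a_[c]cccccc   (R,c)→(S,c,left)
state=S head=-1 tape=__a[_]ccccccc   (S,_)→(R,a,right)
state=R head=0 tape=__aa[c]cccccc   (R,c)→(S,c,left)
state=S head=-1 tape=__a[a]ccccccc   (S,a)→(R,c,left)
state=R head=-2 tape=__[a]cccccccc   (R,a)→(R,a,left)
state=R head=-3 tape=_[_]acccccccc   (R,_)→(Q,b,right)
state=Q head=-2 tape=_b[a]cccccccc   (Q,a)→(T,b,left)
state=T head=-3 tape=_[b]bcccccccc   (T,b)→(R,_,right)
state=R head=-2 tape=__[b]cccccccc   (R,b)→(T,_,left)
state=T head=-3 tape=_[_]_cccccccc   (T,_)→(T,a,right)
state=T head=-2 tape=_a[_]cccccccc   (T,_)→(T,a,right)
state=T head=-1 tape=_aa[c]ccccccc   (T,c)→(S,_,right)
state=S head=0 tape=_aa_[c]cccccc   (S,c)→(P,b,left)
state=P head=-1 tape=_aa[_]bcccccc   (P,_)→(T,a,right)
state=T head=0 tape=_aaa[b]cccccc   (T,b)→(R,_,right)
state=R head=1 tape=_aaa_[c]ccccc   (R,c)→(S,c,left)
state=S head=0 tape=_aaa[_]cccccc   (S,_)→(R,a,right)
state=R head=1 tape=_aaaa[c]ccccc   (R,c)→(S,c,left)
state=S head=0 tape=_aaa[a]cccccc   (S,a)→(R,c,left)
state=R head=-1 tape=_aa[a]ccccccc   (R,a)→(R,a,left)
state=R head=-2 tape=_a[a]accccccc   (R,a)→(R,a,left)
state=R head=-3 tape=_[a]aaccccccc   (R,a)→(R,a,left)
state=R head=-4 tape=[_]aaaccccccc   (R,_)→(Q,b,right)
state=Q head=-3 tape=b[a]aaccccccc   (Q,a)→(T,b,left)
state=T head=-4 tape=[b]baaccccccc   (T,b)→(R,_,right)
state=R head=-3 tape=_[b]aaccccccc   (R,b)→(T,_,left)
state=T head=-4 tape=[_]_aaccccccc   (T,_)→(T,a,right)
state=T head=-3 tape=a[_]aaccccccc   (T,_)→(T,a,right)
state=T head=-2 tape=aa[a]accccccc
Cell -3 holds a when M halts.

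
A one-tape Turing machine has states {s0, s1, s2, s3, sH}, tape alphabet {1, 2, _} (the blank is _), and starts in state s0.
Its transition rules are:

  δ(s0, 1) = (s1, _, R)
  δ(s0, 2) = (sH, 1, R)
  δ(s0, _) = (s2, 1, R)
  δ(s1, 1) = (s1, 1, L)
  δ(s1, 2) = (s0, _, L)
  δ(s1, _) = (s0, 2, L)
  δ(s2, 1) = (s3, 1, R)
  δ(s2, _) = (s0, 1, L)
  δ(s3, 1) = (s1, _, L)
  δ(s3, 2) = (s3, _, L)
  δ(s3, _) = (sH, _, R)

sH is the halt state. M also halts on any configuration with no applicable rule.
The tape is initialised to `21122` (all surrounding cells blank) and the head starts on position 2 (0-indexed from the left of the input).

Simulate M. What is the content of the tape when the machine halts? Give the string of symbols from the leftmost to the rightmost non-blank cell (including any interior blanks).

s0 | 21[1]22   read 1 → write _, move R, go to s1
s1 | 21_[2]2   read 2 → write _, move L, go to s0
s0 | 21[_]_2   read _ → write 1, move R, go to s2
s2 | 211[_]2   read _ → write 1, move L, go to s0
s0 | 21[1]12   read 1 → write _, move R, go to s1
s1 | 21_[1]2   read 1 → write 1, move L, go to s1
s1 | 21[_]12   read _ → write 2, move L, go to s0
s0 | 2[1]212   read 1 → write _, move R, go to s1
s1 | 2_[2]12   read 2 → write _, move L, go to s0
s0 | 2[_]_12   read _ → write 1, move R, go to s2
s2 | 21[_]12   read _ → write 1, move L, go to s0
s0 | 2[1]112   read 1 → write _, move R, go to s1
s1 | 2_[1]12   read 1 → write 1, move L, go to s1
s1 | 2[_]112   read _ → write 2, move L, go to s0
s0 | [2]2112   read 2 → write 1, move R, go to sH
sH | 1[2]112
The non-blank tape span at halt is 12112.

12112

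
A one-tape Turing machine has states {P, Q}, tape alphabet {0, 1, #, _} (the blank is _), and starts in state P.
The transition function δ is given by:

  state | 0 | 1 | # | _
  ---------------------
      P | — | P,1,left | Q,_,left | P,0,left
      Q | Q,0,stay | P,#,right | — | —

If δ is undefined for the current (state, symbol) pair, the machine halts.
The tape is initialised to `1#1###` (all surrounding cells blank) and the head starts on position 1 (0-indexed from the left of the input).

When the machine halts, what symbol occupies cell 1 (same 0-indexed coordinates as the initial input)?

0

P | _1[#]1###   read # → write _, move left, go to Q
Q | _[1]_1###   read 1 → write #, move right, go to P
P | _#[_]1###   read _ → write 0, move left, go to P
P | _[#]01###   read # → write _, move left, go to Q
Q | [_]_01###
Cell 1 holds 0 when M halts.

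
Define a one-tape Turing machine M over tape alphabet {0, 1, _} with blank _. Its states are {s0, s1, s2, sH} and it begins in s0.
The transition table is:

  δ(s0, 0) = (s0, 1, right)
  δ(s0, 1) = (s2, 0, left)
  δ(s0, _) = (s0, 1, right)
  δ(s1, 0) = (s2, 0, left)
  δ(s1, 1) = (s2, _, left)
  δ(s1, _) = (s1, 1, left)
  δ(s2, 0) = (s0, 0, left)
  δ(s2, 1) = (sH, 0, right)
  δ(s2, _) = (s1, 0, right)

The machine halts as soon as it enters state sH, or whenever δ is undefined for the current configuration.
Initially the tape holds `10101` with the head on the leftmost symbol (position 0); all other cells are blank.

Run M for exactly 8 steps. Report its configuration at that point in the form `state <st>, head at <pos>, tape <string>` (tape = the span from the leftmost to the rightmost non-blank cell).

state s0, head at 2, tape 1111101

state=s0 head=0 tape=__[1]0101   (s0,1)→(s2,0,left)
state=s2 head=-1 tape=_[_]00101   (s2,_)→(s1,0,right)
state=s1 head=0 tape=_0[0]0101   (s1,0)→(s2,0,left)
state=s2 head=-1 tape=_[0]00101   (s2,0)→(s0,0,left)
state=s0 head=-2 tape=[_]000101   (s0,_)→(s0,1,right)
state=s0 head=-1 tape=1[0]00101   (s0,0)→(s0,1,right)
state=s0 head=0 tape=11[0]0101   (s0,0)→(s0,1,right)
state=s0 head=1 tape=111[0]101   (s0,0)→(s0,1,right)
state=s0 head=2 tape=1111[1]01
After 8 steps: state s0, head at 2, tape 1111101.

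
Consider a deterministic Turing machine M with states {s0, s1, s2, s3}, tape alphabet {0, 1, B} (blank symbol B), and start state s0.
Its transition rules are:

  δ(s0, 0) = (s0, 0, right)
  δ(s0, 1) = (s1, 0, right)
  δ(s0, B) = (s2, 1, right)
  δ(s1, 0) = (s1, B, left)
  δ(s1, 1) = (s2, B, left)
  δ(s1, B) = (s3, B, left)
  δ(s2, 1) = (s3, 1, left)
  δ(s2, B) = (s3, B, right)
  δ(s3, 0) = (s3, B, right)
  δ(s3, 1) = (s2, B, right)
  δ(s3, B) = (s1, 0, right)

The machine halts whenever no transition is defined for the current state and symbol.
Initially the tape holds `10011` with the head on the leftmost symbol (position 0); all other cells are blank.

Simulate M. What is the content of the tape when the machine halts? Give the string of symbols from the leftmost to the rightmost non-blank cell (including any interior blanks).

state=s0 head=0 tape=BB[1]0011   (s0,1)→(s1,0,right)
state=s1 head=1 tape=BB0[0]011   (s1,0)→(s1,B,left)
state=s1 head=0 tape=BB[0]B011   (s1,0)→(s1,B,left)
state=s1 head=-1 tape=B[B]BB011   (s1,B)→(s3,B,left)
state=s3 head=-2 tape=[B]BBB011   (s3,B)→(s1,0,right)
state=s1 head=-1 tape=0[B]BB011   (s1,B)→(s3,B,left)
state=s3 head=-2 tape=[0]BBB011   (s3,0)→(s3,B,right)
state=s3 head=-1 tape=B[B]BB011   (s3,B)→(s1,0,right)
state=s1 head=0 tape=B0[B]B011   (s1,B)→(s3,B,left)
state=s3 head=-1 tape=B[0]BB011   (s3,0)→(s3,B,right)
state=s3 head=0 tape=BB[B]B011   (s3,B)→(s1,0,right)
state=s1 head=1 tape=BB0[B]011   (s1,B)→(s3,B,left)
state=s3 head=0 tape=BB[0]B011   (s3,0)→(s3,B,right)
state=s3 head=1 tape=BBB[B]011   (s3,B)→(s1,0,right)
state=s1 head=2 tape=BBB0[0]11   (s1,0)→(s1,B,left)
state=s1 head=1 tape=BBB[0]B11   (s1,0)→(s1,B,left)
state=s1 head=0 tape=BB[B]BB11   (s1,B)→(s3,B,left)
state=s3 head=-1 tape=B[B]BBB11   (s3,B)→(s1,0,right)
state=s1 head=0 tape=B0[B]BB11   (s1,B)→(s3,B,left)
state=s3 head=-1 tape=B[0]BBB11   (s3,0)→(s3,B,right)
state=s3 head=0 tape=BB[B]BB11   (s3,B)→(s1,0,right)
state=s1 head=1 tape=BB0[B]B11   (s1,B)→(s3,B,left)
state=s3 head=0 tape=BB[0]BB11   (s3,0)→(s3,B,right)
state=s3 head=1 tape=BBB[B]B11   (s3,B)→(s1,0,right)
state=s1 head=2 tape=BBB0[B]11   (s1,B)→(s3,B,left)
state=s3 head=1 tape=BBB[0]B11   (s3,0)→(s3,B,right)
state=s3 head=2 tape=BBBB[B]11   (s3,B)→(s1,0,right)
state=s1 head=3 tape=BBBB0[1]1   (s1,1)→(s2,B,left)
state=s2 head=2 tape=BBBB[0]B1
The non-blank tape span at halt is 0B1.

0B1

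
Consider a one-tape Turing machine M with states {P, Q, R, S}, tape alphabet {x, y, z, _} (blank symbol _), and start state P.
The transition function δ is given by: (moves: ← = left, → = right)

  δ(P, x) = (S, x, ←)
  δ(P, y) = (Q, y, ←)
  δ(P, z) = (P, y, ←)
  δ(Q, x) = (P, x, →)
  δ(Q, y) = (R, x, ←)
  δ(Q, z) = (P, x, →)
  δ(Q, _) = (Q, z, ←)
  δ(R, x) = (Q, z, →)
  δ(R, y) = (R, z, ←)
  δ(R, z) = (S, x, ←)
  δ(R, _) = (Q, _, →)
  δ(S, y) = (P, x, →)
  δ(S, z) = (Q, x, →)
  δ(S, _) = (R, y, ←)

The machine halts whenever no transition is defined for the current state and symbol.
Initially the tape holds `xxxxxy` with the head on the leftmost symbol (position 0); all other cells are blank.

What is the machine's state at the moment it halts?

S

P | __[x]xxxxy   read x → write x, move ←, go to S
S | _[_]xxxxxy   read _ → write y, move ←, go to R
R | [_]yxxxxxy   read _ → write _, move →, go to Q
Q | _[y]xxxxxy   read y → write x, move ←, go to R
R | [_]xxxxxxy   read _ → write _, move →, go to Q
Q | _[x]xxxxxy   read x → write x, move →, go to P
P | _x[x]xxxxy   read x → write x, move ←, go to S
S | _[x]xxxxxy
No transition is defined for (S, x); M halts in state S.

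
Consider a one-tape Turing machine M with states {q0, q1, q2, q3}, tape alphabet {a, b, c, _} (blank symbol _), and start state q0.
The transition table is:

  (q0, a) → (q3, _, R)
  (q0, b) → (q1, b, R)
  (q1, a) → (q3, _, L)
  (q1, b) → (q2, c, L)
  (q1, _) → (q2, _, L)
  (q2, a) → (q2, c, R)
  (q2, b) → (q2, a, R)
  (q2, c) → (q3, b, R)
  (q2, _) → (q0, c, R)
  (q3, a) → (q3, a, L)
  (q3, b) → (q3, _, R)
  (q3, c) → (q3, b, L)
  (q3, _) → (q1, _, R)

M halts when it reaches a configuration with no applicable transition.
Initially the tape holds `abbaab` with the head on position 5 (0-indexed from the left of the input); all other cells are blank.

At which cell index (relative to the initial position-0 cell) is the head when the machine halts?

q0 | abbaa[b]__   read b → write b, move R, go to q1
q1 | abbaab[_]_   read _ → write _, move L, go to q2
q2 | abbaa[b]__   read b → write a, move R, go to q2
q2 | abbaaa[_]_   read _ → write c, move R, go to q0
q0 | abbaaac[_]
At halt the head is at cell 7.

7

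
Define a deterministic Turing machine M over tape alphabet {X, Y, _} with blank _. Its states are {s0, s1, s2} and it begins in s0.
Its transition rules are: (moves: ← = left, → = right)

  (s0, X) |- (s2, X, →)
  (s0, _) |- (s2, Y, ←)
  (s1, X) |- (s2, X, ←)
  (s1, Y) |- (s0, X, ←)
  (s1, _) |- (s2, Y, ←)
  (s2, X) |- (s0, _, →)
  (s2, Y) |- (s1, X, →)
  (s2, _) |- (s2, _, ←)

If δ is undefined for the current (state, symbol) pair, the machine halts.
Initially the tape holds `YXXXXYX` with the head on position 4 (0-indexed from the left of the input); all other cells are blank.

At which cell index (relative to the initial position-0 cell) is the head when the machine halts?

1

s0 | YXXX[X]YX_   read X → write X, move →, go to s2
s2 | YXXXX[Y]X_   read Y → write X, move →, go to s1
s1 | YXXXXX[X]_   read X → write X, move ←, go to s2
s2 | YXXXX[X]X_   read X → write _, move →, go to s0
s0 | YXXXX_[X]_   read X → write X, move →, go to s2
s2 | YXXXX_X[_]   read _ → write _, move ←, go to s2
s2 | YXXXX_[X]_   read X → write _, move →, go to s0
s0 | YXXXX__[_]   read _ → write Y, move ←, go to s2
s2 | YXXXX_[_]Y   read _ → write _, move ←, go to s2
s2 | YXXXX[_]_Y   read _ → write _, move ←, go to s2
s2 | YXXX[X]__Y   read X → write _, move →, go to s0
s0 | YXXX_[_]_Y   read _ → write Y, move ←, go to s2
s2 | YXXX[_]Y_Y   read _ → write _, move ←, go to s2
s2 | YXX[X]_Y_Y   read X → write _, move →, go to s0
s0 | YXX_[_]Y_Y   read _ → write Y, move ←, go to s2
s2 | YXX[_]YY_Y   read _ → write _, move ←, go to s2
s2 | YX[X]_YY_Y   read X → write _, move →, go to s0
s0 | YX_[_]YY_Y   read _ → write Y, move ←, go to s2
s2 | YX[_]YYY_Y   read _ → write _, move ←, go to s2
s2 | Y[X]_YYY_Y   read X → write _, move →, go to s0
s0 | Y_[_]YYY_Y   read _ → write Y, move ←, go to s2
s2 | Y[_]YYYY_Y   read _ → write _, move ←, go to s2
s2 | [Y]_YYYY_Y   read Y → write X, move →, go to s1
s1 | X[_]YYYY_Y   read _ → write Y, move ←, go to s2
s2 | [X]YYYYY_Y   read X → write _, move →, go to s0
s0 | _[Y]YYYY_Y
At halt the head is at cell 1.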